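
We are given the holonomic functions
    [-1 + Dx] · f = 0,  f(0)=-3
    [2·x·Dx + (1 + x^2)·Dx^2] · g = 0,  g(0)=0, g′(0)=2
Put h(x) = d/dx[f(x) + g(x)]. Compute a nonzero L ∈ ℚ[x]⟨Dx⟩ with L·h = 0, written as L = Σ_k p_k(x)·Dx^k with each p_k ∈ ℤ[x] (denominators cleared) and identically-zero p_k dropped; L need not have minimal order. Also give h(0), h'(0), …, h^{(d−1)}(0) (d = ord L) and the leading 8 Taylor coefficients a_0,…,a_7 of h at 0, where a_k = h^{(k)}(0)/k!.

f: a_k = -3, -3, -3/2, -1/2, -1/8, -1/40, -1/240, -1/1680, …
g: a_k = 0, 2, 0, -2/3, 0, 2/5, 0, -2/7, …
Sum ⇒ L₀ = lclm(L_f,L_g) in ℚ(x)⟨Dx⟩.
Differentiate: ansatz ord ≤ ord L₀ ⇒ L.
L = (2 - 4·x - 2·x^2) + (-3 + 3·x + x^2 - x^3)·Dx + (1 + x + x^2 + x^3)·Dx^2  (order 2).
h: a_k = -1, -3, -7/2, -1/2, 15/8, -1/40, -481/240, -1/1680, …
ICs: h(0) = -1, h′(0) = -3.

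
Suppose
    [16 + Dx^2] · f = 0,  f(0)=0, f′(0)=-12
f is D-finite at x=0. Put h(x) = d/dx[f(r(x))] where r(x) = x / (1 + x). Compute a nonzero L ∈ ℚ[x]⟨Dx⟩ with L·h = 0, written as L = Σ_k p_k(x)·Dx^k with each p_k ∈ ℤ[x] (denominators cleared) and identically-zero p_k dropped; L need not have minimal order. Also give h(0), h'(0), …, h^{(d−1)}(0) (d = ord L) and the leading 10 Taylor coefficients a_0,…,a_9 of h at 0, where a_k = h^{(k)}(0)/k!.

f: a_k = 0, -12, 0, 32, 0, -128/5, 0, 1024/105, 0, -2048/945, …
Change of var in L_f (x↦r) gives L₀.
Derive L from L₀ (diff closure).
L = (22 + 12·x + 6·x^2) + (6 + 18·x + 18·x^2 + 6·x^3)·Dx + (1 + 4·x + 6·x^2 + 4·x^3 + x^4)·Dx^2  (order 2).
h: a_k = -12, 24, 60, -336, 772, -1080, 9844/15, 20128/15, -120412/21, 270040/21, …
ICs: h(0) = -12, h′(0) = 24.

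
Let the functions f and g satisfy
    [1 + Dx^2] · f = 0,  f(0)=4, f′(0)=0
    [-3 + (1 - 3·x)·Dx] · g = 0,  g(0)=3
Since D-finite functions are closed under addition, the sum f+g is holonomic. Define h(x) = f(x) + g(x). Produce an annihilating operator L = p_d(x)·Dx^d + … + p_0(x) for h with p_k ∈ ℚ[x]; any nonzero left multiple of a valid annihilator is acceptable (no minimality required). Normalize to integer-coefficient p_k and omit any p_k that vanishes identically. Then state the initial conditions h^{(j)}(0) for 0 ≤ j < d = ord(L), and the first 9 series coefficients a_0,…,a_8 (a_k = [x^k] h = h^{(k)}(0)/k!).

L = (-165 + 18·x - 27·x^2) + (19 - 63·x + 27·x^2 - 27·x^3)·Dx + (-165 + 18·x - 27·x^2)·Dx^2 + (19 - 63·x + 27·x^2 - 27·x^3)·Dx^3  (order 3).
h: a_k = 7, 9, 25, 81, 1459/6, 729, 393659/180, 6561, 198404641/10080, …
ICs: h(0) = 7, h′(0) = 9, h′′(0) = 50.

f: a_k = 4, 0, -2, 0, 1/6, 0, -1/180, 0, 1/10080, …
g: a_k = 3, 9, 27, 81, 243, 729, 2187, 6561, 19683, …
h₀=f+g: left-lcm gives L₀, ord ≤ 3.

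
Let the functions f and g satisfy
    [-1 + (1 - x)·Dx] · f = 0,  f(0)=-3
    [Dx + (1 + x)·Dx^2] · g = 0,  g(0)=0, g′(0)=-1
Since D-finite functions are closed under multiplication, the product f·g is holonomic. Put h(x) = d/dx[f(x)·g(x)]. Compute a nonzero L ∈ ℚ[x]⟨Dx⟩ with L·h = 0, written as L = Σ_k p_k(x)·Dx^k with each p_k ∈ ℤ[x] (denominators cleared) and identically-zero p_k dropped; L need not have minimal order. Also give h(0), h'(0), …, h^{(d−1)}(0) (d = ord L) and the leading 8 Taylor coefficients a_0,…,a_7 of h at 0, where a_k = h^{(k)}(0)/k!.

f: a_k = -3, -3, -3, -3, -3, -3, -3, -3, …
g: a_k = 0, -1, 1/2, -1/3, 1/4, -1/5, 1/6, -1/7, …
h₀=f·g: eliminate ⇒ L₀, order ≤ 1·2.
h=h₀': d/dx-closure on L₀ ⇒ L.
L = 4 + (1 + 5·x)·Dx + (-1 + x^2)·Dx^2  (order 2).
h: a_k = 3, 3, 15/2, 7, 47/4, 111/10, 319/20, 533/35, …
ICs: h(0) = 3, h′(0) = 3.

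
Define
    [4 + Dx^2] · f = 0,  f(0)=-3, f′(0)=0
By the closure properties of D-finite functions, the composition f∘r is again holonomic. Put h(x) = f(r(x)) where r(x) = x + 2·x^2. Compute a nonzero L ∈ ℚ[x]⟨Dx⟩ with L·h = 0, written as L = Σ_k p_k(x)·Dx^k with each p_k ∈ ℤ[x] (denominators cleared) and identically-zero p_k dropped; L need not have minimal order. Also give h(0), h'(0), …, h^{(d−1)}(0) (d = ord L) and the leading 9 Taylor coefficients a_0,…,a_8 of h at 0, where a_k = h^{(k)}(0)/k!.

L = (4 + 48·x + 192·x^2 + 256·x^3) - 4·Dx + (1 + 4·x)·Dx^2  (order 2).
h: a_k = -3, 0, 6, 24, 22, -16, -716/15, -304/5, -1682/105, …
ICs: h(0) = -3, h′(0) = 0.

f: a_k = -3, 0, 6, 0, -2, 0, 4/15, 0, -2/105, …
L₀ from L_f via x↦r, Dx↦r'^{-1}Dx.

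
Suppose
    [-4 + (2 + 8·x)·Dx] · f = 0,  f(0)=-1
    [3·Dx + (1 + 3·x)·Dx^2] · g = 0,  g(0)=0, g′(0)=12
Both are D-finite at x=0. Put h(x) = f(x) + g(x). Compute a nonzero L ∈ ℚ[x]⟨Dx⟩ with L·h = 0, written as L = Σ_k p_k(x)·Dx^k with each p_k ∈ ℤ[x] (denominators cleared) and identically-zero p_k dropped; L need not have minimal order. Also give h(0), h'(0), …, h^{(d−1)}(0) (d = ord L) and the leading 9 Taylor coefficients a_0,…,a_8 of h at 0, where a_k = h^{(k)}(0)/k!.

f: a_k = -1, -2, 2, -4, 10, -28, 84, -264, 858, …
g: a_k = 0, 12, -18, 36, -81, 972/5, -486, 8748/7, -6561/2, …
L₀ := lclm(L_f,L_g); ord L₀ ≤ 1+2.
L = 36·x·Dx + (6 + 72·x + 180·x^2)·Dx^2 + (1 + 13·x + 54·x^2 + 72·x^3)·Dx^3  (order 3).
h: a_k = -1, 10, -16, 32, -71, 832/5, -402, 6900/7, -4845/2, …
ICs: h(0) = -1, h′(0) = 10, h′′(0) = -32.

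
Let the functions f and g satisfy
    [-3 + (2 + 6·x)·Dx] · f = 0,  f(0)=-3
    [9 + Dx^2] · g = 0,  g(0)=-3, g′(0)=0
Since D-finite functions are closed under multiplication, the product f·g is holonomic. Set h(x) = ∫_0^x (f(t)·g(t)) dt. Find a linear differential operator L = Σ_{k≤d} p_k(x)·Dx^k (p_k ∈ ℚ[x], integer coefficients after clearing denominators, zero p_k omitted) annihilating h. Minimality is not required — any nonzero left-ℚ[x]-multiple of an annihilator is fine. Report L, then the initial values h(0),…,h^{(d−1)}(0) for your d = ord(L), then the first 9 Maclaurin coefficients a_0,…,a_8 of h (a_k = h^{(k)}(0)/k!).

f: a_k = -3, -9/2, 27/8, -81/16, 1215/128, -5103/256, 45927/1024, -216513/2048, 8444007/32768, …
g: a_k = -3, 0, 27/2, 0, -81/8, 0, 243/80, 0, -2187/4480, …
L₀ := L_f ⊗_s L_g (sym. prod.), ord ≤ 2.
h=∫₀ˣh₀: take L = L₀·Dx.
L = (63 + 216·x + 324·x^2)·Dx + (-12 - 36·x)·Dx^2 + (4 + 24·x + 36·x^2)·Dx^3  (order 3).
h: a_k = 0, 9, 27/4, -135/8, -729/64, 1215/128, 3159/512, -254421/35840, 876987/81920, …
ICs: h(0) = 0, h′(0) = 9, h′′(0) = 27/2.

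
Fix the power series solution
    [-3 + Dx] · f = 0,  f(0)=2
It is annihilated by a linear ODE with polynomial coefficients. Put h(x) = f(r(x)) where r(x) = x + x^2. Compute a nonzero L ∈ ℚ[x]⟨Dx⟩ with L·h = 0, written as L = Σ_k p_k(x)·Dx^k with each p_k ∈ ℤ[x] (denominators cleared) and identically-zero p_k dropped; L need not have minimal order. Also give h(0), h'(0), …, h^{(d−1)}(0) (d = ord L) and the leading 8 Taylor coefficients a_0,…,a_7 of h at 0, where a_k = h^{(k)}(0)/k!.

f: a_k = 2, 6, 9, 9, 27/4, 81/20, 81/40, 243/280, …
h₀=f(r): pull back L_f along r ⇒ L₀.
L = (-3 - 6·x) + Dx  (order 1).
h: a_k = 2, 6, 15, 27, 171/4, 1161/20, 2871/40, 4509/56, …
ICs: h(0) = 2.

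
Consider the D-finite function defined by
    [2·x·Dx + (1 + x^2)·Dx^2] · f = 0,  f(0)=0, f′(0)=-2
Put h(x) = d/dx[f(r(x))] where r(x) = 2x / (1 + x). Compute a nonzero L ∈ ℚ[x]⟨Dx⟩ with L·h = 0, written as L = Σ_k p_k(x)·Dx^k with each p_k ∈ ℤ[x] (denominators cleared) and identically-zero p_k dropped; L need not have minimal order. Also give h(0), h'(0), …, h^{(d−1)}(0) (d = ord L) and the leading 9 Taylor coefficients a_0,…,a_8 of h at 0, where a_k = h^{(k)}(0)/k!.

f: a_k = 0, -2, 0, 2/3, 0, -2/5, 0, 2/7, 0, …
Substitute x→r, Dx→(1/r')Dx; clear ⇒ L₀.
h=h₀': d/dx-closure on L₀ ⇒ L.
L = (2 + 10·x) + (1 + 2·x + 5·x^2)·Dx  (order 1).
h: a_k = -4, 8, 4, -48, 76, 88, -556, 672, 1436, …
ICs: h(0) = -4.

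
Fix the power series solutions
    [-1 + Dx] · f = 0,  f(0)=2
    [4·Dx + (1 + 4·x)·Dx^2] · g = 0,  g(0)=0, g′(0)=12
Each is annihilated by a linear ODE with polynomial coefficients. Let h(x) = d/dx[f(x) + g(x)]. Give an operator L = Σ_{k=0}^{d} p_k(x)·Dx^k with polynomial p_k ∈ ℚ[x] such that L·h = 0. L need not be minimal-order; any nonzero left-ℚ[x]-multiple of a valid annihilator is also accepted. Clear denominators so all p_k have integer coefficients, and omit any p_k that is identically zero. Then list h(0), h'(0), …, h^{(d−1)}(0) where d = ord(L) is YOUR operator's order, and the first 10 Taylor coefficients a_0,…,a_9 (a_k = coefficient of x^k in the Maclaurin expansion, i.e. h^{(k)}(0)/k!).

f: a_k = 2, 2, 1, 1/3, 1/12, 1/60, 1/360, 1/2520, 1/20160, 1/181440, …
g: a_k = 0, 12, -24, 64, -192, 3072/5, -2048, 49152/7, -24576, 262144/3, …
f+g: L₀ = lclm(L_f,L_g), ord ≤ 1+2.
h₀' ⇒ L via d/dx closure of L₀.
L = (-36 - 16·x) + (31 - 8·x - 16·x^2)·Dx + (5 + 24·x + 16·x^2)·Dx^2  (order 2).
h: a_k = 14, -46, 193, -2303/3, 36865/12, -737279/60, 17694721/360, -495452159/2520, 15854469121/20160, -570760888319/181440, …
ICs: h(0) = 14, h′(0) = -46.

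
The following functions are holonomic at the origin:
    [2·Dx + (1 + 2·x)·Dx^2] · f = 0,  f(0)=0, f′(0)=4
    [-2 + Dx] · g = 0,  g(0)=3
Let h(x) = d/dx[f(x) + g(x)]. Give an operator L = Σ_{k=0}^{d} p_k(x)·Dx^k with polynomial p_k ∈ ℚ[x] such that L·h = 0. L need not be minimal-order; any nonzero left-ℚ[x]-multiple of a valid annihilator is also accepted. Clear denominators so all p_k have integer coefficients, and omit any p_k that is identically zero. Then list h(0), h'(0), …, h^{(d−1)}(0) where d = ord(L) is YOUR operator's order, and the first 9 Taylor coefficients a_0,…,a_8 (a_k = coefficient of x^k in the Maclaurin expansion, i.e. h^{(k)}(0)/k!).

L = (-6 - 4·x) + (1 - 4·x - 4·x^2)·Dx + (1 + 3·x + 2·x^2)·Dx^2  (order 2).
h: a_k = 10, 4, 28, -24, 68, -632/5, 3848/15, -53744/105, 107524/105, …
ICs: h(0) = 10, h′(0) = 4.

f: a_k = 0, 4, -4, 16/3, -8, 64/5, -64/3, 256/7, -64, …
g: a_k = 3, 6, 6, 4, 2, 4/5, 4/15, 8/105, 2/105, …
L₀ := lclm(L_f,L_g); ord L₀ ≤ 2+1.
Derive L from L₀ (diff closure).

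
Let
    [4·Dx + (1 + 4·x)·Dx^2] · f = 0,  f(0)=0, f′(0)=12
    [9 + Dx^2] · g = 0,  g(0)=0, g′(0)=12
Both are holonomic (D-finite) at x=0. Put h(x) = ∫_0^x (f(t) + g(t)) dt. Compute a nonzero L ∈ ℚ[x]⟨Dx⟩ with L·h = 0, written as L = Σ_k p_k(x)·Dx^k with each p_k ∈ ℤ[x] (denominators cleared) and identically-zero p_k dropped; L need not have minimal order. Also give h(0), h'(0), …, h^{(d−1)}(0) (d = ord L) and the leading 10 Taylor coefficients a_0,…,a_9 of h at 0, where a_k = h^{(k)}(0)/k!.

f: a_k = 0, 12, -24, 64, -192, 3072/5, -2048, 49152/7, -24576, 262144/3, …
g: a_k = 0, 12, 0, -18, 0, 81/10, 0, -243/140, 0, 243/1120, …
Sum ⇒ L₀ = lclm(L_f,L_g) in ℚ(x)⟨Dx⟩.
h=∫h₀ ⇒ L = L₀·Dx.
L = (3780 + 2592·x + 5184·x^2)·Dx^2 + (369 + 2124·x + 3888·x^2 + 5184·x^3)·Dx^3 + (420 + 288·x + 576·x^2)·Dx^4 + (41 + 236·x + 432·x^2 + 576·x^3)·Dx^5  (order 5).
h: a_k = 0, 0, 12, -8, 23/2, -192/5, 415/4, -2048/7, 982797/1120, -8192/3, …
ICs: h(0) = 0, h′(0) = 0, h′′(0) = 24, h′′′(0) = -48, h′′′′(0) = 276.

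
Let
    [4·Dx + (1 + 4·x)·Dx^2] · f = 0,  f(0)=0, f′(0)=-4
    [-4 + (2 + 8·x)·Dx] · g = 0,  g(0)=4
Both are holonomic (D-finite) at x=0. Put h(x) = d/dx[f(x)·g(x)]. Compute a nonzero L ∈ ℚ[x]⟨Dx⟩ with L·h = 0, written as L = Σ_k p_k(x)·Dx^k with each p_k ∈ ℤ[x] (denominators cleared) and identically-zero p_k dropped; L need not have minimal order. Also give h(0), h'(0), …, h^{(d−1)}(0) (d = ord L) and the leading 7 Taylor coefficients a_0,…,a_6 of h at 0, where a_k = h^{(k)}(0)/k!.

f: a_k = 0, -4, 8, -64/3, 64, -1024/5, 2048/3, …
g: a_k = 4, 8, -8, 16, -40, 112, -336, …
Product ⇒ symmetric product L₀, ord ≤ 2.
h₀' ⇒ L via d/dx closure of L₀.
L = 4 + (8 + 32·x)·Dx + (1 + 8·x + 16·x^2)·Dx^2  (order 2).
h: a_k = -16, 0, 32, -512/3, 2272/3, -15872/5, 194752/15, …
ICs: h(0) = -16, h′(0) = 0.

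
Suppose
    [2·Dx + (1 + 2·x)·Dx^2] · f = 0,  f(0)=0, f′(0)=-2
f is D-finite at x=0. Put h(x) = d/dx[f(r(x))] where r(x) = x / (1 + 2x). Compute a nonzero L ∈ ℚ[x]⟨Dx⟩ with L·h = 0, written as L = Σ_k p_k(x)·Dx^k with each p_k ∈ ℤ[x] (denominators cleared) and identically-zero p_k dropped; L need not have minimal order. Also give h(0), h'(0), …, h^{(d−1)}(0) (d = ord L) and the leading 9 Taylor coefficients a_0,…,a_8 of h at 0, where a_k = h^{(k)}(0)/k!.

f: a_k = 0, -2, 2, -8/3, 4, -32/5, 32/3, -128/7, 32, …
Substitute x→r, Dx→(1/r')Dx; clear ⇒ L₀.
h₀' ⇒ L via d/dx closure of L₀.
L = (6 + 16·x) + (1 + 6·x + 8·x^2)·Dx  (order 1).
h: a_k = -2, 12, -56, 240, -992, 4032, -16256, 65280, -261632, …
ICs: h(0) = -2.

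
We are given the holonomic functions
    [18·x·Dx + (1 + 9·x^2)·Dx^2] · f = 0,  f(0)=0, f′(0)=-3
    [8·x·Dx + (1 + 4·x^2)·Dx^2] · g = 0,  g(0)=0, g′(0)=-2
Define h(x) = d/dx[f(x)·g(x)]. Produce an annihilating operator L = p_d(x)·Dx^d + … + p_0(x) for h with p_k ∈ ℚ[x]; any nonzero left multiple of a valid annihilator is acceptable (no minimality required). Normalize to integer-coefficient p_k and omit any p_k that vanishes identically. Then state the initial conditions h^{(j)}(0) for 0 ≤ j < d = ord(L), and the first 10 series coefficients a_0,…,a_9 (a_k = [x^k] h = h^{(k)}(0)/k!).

L = (-864·x - 18720·x^3 - 82944·x^5 + 134784·x^7 + 1119744·x^9) + (-52 - 3036·x^2 - 33696·x^4 - 72576·x^6 + 471744·x^8 + 1679616·x^10)·Dx + (-104·x - 2072·x^3 - 11232·x^5 + 13968·x^7 + 269568·x^9 + 559872·x^11)·Dx^2 + (-1 - 26·x^2 - 205·x^4 + 7380·x^8 + 33696·x^10 + 46656·x^12)·Dx^3  (order 3).
h: a_k = 0, 12, 0, -104, 0, 4212/5, 0, -242736/35, 0, 6146092/105, …
ICs: h(0) = 0, h′(0) = 12, h′′(0) = 0.

f: a_k = 0, -3, 0, 9, 0, -243/5, 0, 2187/7, 0, -2187, …
g: a_k = 0, -2, 0, 8/3, 0, -32/5, 0, 128/7, 0, -512/9, …
Product ⇒ symmetric product L₀, ord ≤ 4.
Differentiate: ansatz ord ≤ ord L₀ ⇒ L.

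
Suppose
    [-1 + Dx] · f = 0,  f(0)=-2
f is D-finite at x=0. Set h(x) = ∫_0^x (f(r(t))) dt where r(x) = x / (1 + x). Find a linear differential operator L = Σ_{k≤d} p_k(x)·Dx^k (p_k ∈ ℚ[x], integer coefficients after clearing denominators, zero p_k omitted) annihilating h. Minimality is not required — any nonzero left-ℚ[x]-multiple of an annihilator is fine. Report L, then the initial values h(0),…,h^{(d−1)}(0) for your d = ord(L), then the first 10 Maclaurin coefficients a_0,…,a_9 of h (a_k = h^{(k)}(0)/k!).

f: a_k = -2, -2, -1, -1/3, -1/12, -1/60, -1/360, -1/2520, -1/20160, -1/181440, …
L₀ from L_f via x↦r, Dx↦r'^{-1}Dx.
h=∫h₀ ⇒ L = L₀·Dx.
L = -Dx + (1 + 2·x + x^2)·Dx^2  (order 2).
h: a_k = 0, -2, -1, 1/3, -1/12, -1/60, 19/360, -151/2520, 1091/20160, -7841/181440, …
ICs: h(0) = 0, h′(0) = -2.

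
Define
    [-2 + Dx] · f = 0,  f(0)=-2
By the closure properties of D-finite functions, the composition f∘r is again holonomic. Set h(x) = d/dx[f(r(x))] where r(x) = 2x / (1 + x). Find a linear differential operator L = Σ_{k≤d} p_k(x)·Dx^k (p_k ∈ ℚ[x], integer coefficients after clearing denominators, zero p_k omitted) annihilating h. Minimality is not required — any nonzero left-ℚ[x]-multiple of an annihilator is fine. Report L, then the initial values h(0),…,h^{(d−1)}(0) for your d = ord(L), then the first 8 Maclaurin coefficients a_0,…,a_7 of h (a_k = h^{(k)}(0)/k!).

f: a_k = -2, -4, -4, -8/3, -4/3, -8/15, -8/45, -16/315, …
Change of var in L_f (x↦r) gives L₀.
h₀' ⇒ L via d/dx closure of L₀.
L = (2 - 2·x) + (-1 - 2·x - x^2)·Dx  (order 1).
h: a_k = -8, -16, 8, 32/3, -56/3, 176/15, 136/45, -5056/315, …
ICs: h(0) = -8.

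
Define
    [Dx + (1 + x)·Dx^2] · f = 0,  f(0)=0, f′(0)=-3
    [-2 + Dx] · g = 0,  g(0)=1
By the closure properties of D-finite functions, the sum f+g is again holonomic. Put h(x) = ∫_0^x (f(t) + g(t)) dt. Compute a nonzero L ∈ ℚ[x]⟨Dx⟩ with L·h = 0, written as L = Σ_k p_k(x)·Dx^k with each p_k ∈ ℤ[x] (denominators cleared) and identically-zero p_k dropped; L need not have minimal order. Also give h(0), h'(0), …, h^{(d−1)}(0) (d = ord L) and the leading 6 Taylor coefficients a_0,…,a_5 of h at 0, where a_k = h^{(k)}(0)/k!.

L = (-8 - 4·x)·Dx^2 + (-2 - 8·x - 4·x^2)·Dx^3 + (3 + 5·x + 2·x^2)·Dx^4  (order 4).
h: a_k = 0, 1, -1/2, 7/6, 1/12, 17/60, …
ICs: h(0) = 0, h′(0) = 1, h′′(0) = -1, h′′′(0) = 7.

f: a_k = 0, -3, 3/2, -1, 3/4, -3/5, …
g: a_k = 1, 2, 2, 4/3, 2/3, 4/15, …
Sum ⇒ L₀ = lclm(L_f,L_g) in ℚ(x)⟨Dx⟩.
h=∫h₀ ⇒ L = L₀·Dx.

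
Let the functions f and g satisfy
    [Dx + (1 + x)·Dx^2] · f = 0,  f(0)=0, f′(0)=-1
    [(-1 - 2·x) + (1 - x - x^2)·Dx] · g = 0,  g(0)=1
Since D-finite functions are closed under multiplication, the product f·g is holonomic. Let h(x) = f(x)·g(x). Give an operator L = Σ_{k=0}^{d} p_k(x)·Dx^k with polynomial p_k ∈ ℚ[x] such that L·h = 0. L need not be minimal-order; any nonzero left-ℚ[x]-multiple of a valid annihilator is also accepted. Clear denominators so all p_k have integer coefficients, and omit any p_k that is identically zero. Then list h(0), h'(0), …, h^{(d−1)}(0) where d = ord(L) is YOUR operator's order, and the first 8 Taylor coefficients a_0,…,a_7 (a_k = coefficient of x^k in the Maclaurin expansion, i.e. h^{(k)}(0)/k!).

f: a_k = 0, -1, 1/2, -1/3, 1/4, -1/5, 1/6, -1/7, …
g: a_k = 1, 1, 2, 3, 5, 8, 13, 21, …
f·g: L₀ = L_f ⊗_s L_g, ord ≤ 2·1.
L = (3 + 4·x) + (1 + 7·x + 5·x^2)·Dx + (-1 + 2·x^2 + x^3)·Dx^2  (order 2).
h: a_k = 0, -1, -1/2, -11/6, -25/12, -247/60, -181/30, -1441/140, …
ICs: h(0) = 0, h′(0) = -1.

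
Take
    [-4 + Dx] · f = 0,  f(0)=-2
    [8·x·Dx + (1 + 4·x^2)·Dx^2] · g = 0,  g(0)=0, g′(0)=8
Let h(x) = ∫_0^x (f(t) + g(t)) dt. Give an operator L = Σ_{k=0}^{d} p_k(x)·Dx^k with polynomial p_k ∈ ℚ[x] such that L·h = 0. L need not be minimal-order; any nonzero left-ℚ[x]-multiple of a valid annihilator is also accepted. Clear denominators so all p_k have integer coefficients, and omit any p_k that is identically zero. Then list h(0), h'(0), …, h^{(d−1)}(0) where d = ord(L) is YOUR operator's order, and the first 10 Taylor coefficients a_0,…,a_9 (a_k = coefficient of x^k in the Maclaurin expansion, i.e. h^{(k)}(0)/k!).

f: a_k = -2, -8, -16, -64/3, -64/3, -256/15, -512/45, -2048/315, -1024/315, -4096/2835, …
g: a_k = 0, 8, 0, -32/3, 0, 128/5, 0, -512/7, 0, 2048/9, …
Weyl lclm of L_f,L_g ⇒ L₀ (ord ≤ 3).
Integrate: L := L₀·Dx.
L = (8 - 32·x - 96·x^2 - 128·x^3)·Dx^2 + (-6 - 8·x^2 - 64·x^4)·Dx^3 + (1 + 2·x + 8·x^2 + 8·x^3 + 16·x^4)·Dx^4  (order 4).
h: a_k = 0, -2, 0, -16/3, -8, -64/15, 64/45, -512/315, -448/45, -1024/2835, …
ICs: h(0) = 0, h′(0) = -2, h′′(0) = 0, h′′′(0) = -32.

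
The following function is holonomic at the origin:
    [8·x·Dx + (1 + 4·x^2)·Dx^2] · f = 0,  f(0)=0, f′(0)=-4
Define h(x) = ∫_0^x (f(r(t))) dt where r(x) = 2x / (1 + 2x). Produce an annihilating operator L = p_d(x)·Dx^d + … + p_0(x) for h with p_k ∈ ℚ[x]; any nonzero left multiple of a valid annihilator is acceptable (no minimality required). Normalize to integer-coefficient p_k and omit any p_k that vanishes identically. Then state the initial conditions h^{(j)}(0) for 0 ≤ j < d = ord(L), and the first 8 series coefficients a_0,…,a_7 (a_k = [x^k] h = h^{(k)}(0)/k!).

L = (4 + 40·x)·Dx^2 + (1 + 4·x + 20·x^2)·Dx^3  (order 3).
h: a_k = 0, 0, -4, 16/3, 8/3, -192/5, 1216/15, 2816/21, …
ICs: h(0) = 0, h′(0) = 0, h′′(0) = -8.

f: a_k = 0, -4, 0, 16/3, 0, -64/5, 0, 256/7, …
Substitute x→r, Dx→(1/r')Dx; clear ⇒ L₀.
∫: right-multiply L₀ by Dx.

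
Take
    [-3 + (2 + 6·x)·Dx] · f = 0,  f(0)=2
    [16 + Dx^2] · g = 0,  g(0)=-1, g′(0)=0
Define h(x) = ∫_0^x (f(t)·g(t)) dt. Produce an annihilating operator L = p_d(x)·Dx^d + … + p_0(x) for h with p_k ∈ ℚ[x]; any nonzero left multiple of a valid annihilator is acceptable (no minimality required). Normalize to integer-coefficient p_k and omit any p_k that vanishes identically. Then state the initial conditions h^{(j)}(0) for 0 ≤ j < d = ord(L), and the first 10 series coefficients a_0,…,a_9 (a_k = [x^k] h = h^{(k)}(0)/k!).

L = (91 + 384·x + 576·x^2)·Dx + (-12 - 36·x)·Dx^2 + (4 + 24·x + 36·x^2)·Dx^3  (order 3).
h: a_k = 0, -2, -3/2, 73/12, 165/32, -6337/960, -2341/768, 337609/161280, 259579/122880, -82369729/46448640, …
ICs: h(0) = 0, h′(0) = -2, h′′(0) = -3.

f: a_k = 2, 3, -9/4, 27/8, -405/64, 1701/128, -15309/512, 72171/1024, -2814669/16384, 14073345/32768, …
g: a_k = -1, 0, 8, 0, -32/3, 0, 256/45, 0, -512/315, 0, …
f·g: L₀ = L_f ⊗_s L_g, ord ≤ 1·2.
∫: right-multiply L₀ by Dx.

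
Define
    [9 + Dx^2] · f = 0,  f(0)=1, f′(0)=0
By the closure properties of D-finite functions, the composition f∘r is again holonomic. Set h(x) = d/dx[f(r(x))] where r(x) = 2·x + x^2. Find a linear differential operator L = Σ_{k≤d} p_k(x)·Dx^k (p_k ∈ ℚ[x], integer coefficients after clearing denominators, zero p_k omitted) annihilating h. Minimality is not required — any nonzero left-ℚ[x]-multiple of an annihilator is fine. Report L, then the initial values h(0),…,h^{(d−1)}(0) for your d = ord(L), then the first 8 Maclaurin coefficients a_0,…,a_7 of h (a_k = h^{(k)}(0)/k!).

L = (39 + 144·x + 216·x^2 + 144·x^3 + 36·x^4) + (-3 - 3·x)·Dx + (1 + 2·x + x^2)·Dx^2  (order 2).
h: a_k = 0, -36, -54, 198, 540, 486/5, -5859/5, -55431/35, …
ICs: h(0) = 0, h′(0) = -36.

f: a_k = 1, 0, -9/2, 0, 27/8, 0, -81/80, 0, …
Change of var in L_f (x↦r) gives L₀.
Differentiate: ansatz ord ≤ ord L₀ ⇒ L.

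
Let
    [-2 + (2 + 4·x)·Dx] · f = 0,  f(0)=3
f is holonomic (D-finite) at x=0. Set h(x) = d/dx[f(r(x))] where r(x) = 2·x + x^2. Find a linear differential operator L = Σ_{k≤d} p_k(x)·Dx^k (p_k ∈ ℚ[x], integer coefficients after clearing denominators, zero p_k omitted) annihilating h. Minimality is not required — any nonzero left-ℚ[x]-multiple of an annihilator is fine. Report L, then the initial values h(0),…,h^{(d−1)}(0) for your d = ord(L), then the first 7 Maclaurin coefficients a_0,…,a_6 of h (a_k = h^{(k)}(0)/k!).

f: a_k = 3, 3, -3/2, 3/2, -15/8, 21/8, -63/16, …
Substitute x→r, Dx→(1/r')Dx; clear ⇒ L₀.
Derive L from L₀ (diff closure).
L = -1 + (-1 - 5·x - 6·x^2 - 2·x^3)·Dx  (order 1).
h: a_k = 6, -6, 18, -54, 165, -513, 1617, …
ICs: h(0) = 6.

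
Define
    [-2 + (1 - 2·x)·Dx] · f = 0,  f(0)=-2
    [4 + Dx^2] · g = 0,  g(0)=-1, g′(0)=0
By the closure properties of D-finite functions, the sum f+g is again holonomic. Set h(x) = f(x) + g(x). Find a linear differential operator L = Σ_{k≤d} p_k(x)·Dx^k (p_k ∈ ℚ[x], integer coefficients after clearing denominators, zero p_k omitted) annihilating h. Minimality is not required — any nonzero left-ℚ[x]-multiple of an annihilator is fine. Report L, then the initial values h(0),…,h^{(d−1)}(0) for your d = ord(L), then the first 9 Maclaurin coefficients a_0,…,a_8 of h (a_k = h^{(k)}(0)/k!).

L = (56 - 32·x + 32·x^2) + (-12 + 40·x - 48·x^2 + 32·x^3)·Dx + (14 - 8·x + 8·x^2)·Dx^2 + (-3 + 10·x - 12·x^2 + 8·x^3)·Dx^3  (order 3).
h: a_k = -3, -4, -6, -16, -98/3, -64, -5756/45, -256, -161282/315, …
ICs: h(0) = -3, h′(0) = -4, h′′(0) = -12.

f: a_k = -2, -4, -8, -16, -32, -64, -128, -256, -512, …
g: a_k = -1, 0, 2, 0, -2/3, 0, 4/45, 0, -2/315, …
Weyl lclm of L_f,L_g ⇒ L₀ (ord ≤ 3).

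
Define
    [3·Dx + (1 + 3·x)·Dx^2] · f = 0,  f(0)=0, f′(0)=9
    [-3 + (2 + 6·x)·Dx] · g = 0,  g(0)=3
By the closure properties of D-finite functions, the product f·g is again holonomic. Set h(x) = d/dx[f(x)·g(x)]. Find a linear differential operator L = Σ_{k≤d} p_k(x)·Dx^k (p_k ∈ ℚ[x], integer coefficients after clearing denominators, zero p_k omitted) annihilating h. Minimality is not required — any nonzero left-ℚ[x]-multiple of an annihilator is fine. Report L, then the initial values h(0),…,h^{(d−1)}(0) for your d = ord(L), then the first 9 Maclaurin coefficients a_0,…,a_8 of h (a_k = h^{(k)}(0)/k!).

L = 9 + (24 + 72·x)·Dx + (4 + 24·x + 36·x^2)·Dx^2  (order 2).
h: a_k = 27, 0, -243/8, 243/2, -51759/128, 203391/160, -19965123/5120, 52927587/4480, -8153544969/229376, …
ICs: h(0) = 27, h′(0) = 0.

f: a_k = 0, 9, -27/2, 27, -243/4, 729/5, -729/2, 6561/7, -19683/8, …
g: a_k = 3, 9/2, -27/8, 81/16, -1215/128, 5103/256, -45927/1024, 216513/2048, -8444007/32768, …
Product ⇒ symmetric product L₀, ord ≤ 2.
Differentiate: ansatz ord ≤ ord L₀ ⇒ L.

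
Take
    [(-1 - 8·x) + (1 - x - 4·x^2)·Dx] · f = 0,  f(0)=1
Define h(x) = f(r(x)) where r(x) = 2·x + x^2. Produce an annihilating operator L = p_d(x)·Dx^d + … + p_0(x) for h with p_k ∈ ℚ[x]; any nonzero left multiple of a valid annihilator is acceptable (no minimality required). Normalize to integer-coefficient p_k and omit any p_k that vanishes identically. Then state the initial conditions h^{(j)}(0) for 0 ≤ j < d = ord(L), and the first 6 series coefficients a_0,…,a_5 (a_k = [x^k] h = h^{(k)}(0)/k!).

f: a_k = 1, 1, 5, 9, 29, 65, …
L₀ from L_f via x↦r, Dx↦r'^{-1}Dx.
L = (2 + 34·x + 48·x^2 + 16·x^3) + (-1 + 2·x + 17·x^2 + 16·x^3 + 4·x^4)·Dx  (order 1).
h: a_k = 1, 2, 21, 92, 577, 3062, …
ICs: h(0) = 1.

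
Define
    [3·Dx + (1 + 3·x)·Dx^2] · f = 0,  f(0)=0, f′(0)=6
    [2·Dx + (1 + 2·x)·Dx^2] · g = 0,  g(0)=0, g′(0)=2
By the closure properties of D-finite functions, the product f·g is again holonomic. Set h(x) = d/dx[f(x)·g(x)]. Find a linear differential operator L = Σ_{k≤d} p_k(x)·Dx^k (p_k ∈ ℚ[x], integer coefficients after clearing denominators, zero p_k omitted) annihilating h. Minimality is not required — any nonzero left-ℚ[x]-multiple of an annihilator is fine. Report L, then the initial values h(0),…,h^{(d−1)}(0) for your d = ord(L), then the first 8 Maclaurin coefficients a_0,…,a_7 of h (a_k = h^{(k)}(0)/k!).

f: a_k = 0, 6, -9, 18, -81/2, 486/5, -243, 4374/7, …
g: a_k = 0, 2, -2, 8/3, -4, 32/5, -32/3, 128/7, …
L₀ := L_f ⊗_s L_g (sym. prod.), ord ≤ 4.
h₀' ⇒ L via d/dx closure of L₀.
L = (156 + 720·x + 864·x^2) + (310 + 2244·x + 5400·x^2 + 4320·x^3)·Dx + (88 + 860·x + 3132·x^2 + 5040·x^3 + 3024·x^4)·Dx^2 + (5 + 62·x + 305·x^2 + 744·x^3 + 900·x^4 + 432·x^5)·Dx^3  (order 3).
h: a_k = 0, 24, -90, 280, -825, 11934/5, -6874, 693792/35, …
ICs: h(0) = 0, h′(0) = 24, h′′(0) = -180.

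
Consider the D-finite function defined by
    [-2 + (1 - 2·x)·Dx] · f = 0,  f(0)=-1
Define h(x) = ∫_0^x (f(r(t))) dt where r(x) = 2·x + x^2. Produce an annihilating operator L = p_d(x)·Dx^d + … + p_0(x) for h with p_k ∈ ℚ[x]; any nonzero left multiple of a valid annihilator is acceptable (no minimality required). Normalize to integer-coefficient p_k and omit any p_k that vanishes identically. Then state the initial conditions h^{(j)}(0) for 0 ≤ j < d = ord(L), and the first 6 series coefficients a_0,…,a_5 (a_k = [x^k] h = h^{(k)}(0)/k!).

f: a_k = -1, -2, -4, -8, -16, -32, …
L₀ from L_f via x↦r, Dx↦r'^{-1}Dx.
h=∫h₀ ⇒ L = L₀·Dx.
L = (4 + 4·x)·Dx + (-1 + 4·x + 2·x^2)·Dx^2  (order 2).
h: a_k = 0, -1, -2, -6, -20, -356/5, …
ICs: h(0) = 0, h′(0) = -1.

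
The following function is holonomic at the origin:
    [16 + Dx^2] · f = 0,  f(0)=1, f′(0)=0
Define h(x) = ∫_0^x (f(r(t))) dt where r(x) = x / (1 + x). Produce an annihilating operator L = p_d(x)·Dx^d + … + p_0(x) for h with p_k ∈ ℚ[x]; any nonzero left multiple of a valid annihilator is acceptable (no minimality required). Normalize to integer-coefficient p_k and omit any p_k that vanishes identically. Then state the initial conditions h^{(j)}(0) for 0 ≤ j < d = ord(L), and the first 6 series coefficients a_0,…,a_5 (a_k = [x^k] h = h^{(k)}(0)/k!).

f: a_k = 1, 0, -8, 0, 32/3, 0, …
h₀=f(r): pull back L_f along r ⇒ L₀.
∫: right-multiply L₀ by Dx.
L = 16·Dx + (2 + 6·x + 6·x^2 + 2·x^3)·Dx^2 + (1 + 4·x + 6·x^2 + 4·x^3 + x^4)·Dx^3  (order 3).
h: a_k = 0, 1, 0, -8/3, 4, -8/3, …
ICs: h(0) = 0, h′(0) = 1, h′′(0) = 0.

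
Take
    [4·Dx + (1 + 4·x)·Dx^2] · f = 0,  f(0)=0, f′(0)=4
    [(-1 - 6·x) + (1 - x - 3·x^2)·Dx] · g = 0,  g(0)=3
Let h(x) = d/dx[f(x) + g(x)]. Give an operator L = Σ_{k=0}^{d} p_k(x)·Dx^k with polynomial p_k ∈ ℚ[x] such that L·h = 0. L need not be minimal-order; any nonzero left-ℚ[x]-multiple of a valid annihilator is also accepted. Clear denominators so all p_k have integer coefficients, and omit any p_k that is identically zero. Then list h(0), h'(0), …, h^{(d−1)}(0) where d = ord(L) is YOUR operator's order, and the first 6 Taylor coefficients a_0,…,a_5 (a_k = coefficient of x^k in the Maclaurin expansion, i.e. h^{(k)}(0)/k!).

f: a_k = 0, 4, -8, 64/3, -64, 1024/5, …
g: a_k = 3, 3, 12, 21, 57, 120, …
L₀ := lclm(L_f,L_g); ord L₀ ≤ 2+1.
h=h₀': d/dx-closure on L₀ ⇒ L.
L = (-212 - 1072·x - 3144·x^2 - 2160·x^3 - 2592·x^4) + (-5 - 248·x - 1922·x^2 - 4308·x^3 - 4464·x^4 - 4320·x^5)·Dx + (6 + 53·x + 108·x^2 - 110·x^3 - 519·x^4 - 1044·x^5 - 864·x^6)·Dx^2  (order 2).
h: a_k = 7, 8, 127, -28, 1624, -2350, …
ICs: h(0) = 7, h′(0) = 8.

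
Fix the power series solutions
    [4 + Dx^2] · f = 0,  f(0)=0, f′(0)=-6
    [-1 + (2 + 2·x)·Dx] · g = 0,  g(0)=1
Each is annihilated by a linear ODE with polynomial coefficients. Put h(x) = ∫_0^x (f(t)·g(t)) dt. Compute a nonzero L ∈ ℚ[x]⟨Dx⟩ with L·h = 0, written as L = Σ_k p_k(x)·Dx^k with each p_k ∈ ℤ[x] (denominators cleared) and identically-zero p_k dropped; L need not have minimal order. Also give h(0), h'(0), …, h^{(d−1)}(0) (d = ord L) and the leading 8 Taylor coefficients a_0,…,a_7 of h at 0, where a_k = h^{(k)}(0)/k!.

f: a_k = 0, -6, 0, 4, 0, -4/5, 0, 8/105, …
g: a_k = 1, 1/2, -1/8, 1/16, -5/128, 7/256, -21/1024, 33/2048, …
L₀ := L_f ⊗_s L_g (sym. prod.), ord ≤ 2.
h=∫h₀ ⇒ L = L₀·Dx.
L = (19 + 32·x + 16·x^2)·Dx + (-4 - 4·x)·Dx^2 + (4 + 8·x + 4·x^2)·Dx^3  (order 3).
h: a_k = 0, 0, -3, -1, 19/16, 13/40, -341/1920, -201/4480, …
ICs: h(0) = 0, h′(0) = 0, h′′(0) = -6.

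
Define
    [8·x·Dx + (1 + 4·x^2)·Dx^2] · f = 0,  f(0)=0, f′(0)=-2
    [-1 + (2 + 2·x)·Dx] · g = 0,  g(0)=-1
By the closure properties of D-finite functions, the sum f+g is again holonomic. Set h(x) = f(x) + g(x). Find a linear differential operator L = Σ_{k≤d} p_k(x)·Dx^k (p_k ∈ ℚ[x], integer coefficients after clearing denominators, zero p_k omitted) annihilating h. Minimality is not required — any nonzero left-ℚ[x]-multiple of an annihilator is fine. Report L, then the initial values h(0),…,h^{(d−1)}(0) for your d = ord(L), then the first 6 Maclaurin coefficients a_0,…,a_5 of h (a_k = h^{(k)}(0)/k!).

L = (-16 - 40·x + 192·x^2 + 96·x^3)·Dx + (-35 - 64·x + 328·x^2 + 768·x^3 + 336·x^4)·Dx^2 + (-2 + 30·x + 48·x^2 + 144·x^3 + 224·x^4 + 96·x^5)·Dx^3  (order 3).
h: a_k = -1, -5/2, 1/8, 125/48, 5/128, -8227/1280, …
ICs: h(0) = -1, h′(0) = -5/2, h′′(0) = 1/4.

f: a_k = 0, -2, 0, 8/3, 0, -32/5, …
g: a_k = -1, -1/2, 1/8, -1/16, 5/128, -7/256, …
Sum ⇒ L₀ = lclm(L_f,L_g) in ℚ(x)⟨Dx⟩.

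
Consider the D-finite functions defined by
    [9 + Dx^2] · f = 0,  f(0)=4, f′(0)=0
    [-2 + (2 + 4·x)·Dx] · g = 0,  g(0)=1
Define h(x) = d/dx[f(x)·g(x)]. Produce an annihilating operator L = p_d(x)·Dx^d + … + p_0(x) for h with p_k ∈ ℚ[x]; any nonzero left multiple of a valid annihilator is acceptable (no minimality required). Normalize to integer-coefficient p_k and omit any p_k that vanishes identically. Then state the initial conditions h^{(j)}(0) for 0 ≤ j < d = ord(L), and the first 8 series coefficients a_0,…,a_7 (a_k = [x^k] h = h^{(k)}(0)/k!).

L = (14 + 84·x + 192·x^2 + 216·x^3 + 108·x^4) + (-1 - 8·x - 18·x^2 - 12·x^3)·Dx + (1 + 7·x + 19·x^2 + 24·x^3 + 12·x^4)·Dx^2  (order 2).
h: a_k = 4, -40, -48, 80, 40, -144/5, -168/5, 1248/35, …
ICs: h(0) = 4, h′(0) = -40.

f: a_k = 4, 0, -18, 0, 27/2, 0, -81/20, 0, …
g: a_k = 1, 1, -1/2, 1/2, -5/8, 7/8, -21/16, 33/16, …
Product ⇒ symmetric product L₀, ord ≤ 2.
Differentiate: ansatz ord ≤ ord L₀ ⇒ L.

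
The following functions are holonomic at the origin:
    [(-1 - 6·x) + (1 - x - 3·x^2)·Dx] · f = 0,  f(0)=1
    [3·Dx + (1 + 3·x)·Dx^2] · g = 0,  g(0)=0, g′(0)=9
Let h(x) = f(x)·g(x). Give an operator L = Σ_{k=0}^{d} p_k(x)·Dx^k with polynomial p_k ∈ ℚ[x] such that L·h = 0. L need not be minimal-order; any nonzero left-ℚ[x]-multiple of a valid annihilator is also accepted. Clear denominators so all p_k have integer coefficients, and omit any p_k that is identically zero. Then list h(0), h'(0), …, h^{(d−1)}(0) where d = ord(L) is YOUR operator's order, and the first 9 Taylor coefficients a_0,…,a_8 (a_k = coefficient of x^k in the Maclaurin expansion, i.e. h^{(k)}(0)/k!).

L = (9 + 36·x) + (-1 + 21·x + 45·x^2)·Dx + (-1 - 2·x + 6·x^2 + 9·x^3)·Dx^2  (order 2).
h: a_k = 0, 9, -9/2, 99/2, -99/4, 5391/20, -846/5, 220743/140, -389547/280, …
ICs: h(0) = 0, h′(0) = 9.

f: a_k = 1, 1, 4, 7, 19, 40, 97, 217, 508, …
g: a_k = 0, 9, -27/2, 27, -243/4, 729/5, -729/2, 6561/7, -19683/8, …
f·g: L₀ = L_f ⊗_s L_g, ord ≤ 1·2.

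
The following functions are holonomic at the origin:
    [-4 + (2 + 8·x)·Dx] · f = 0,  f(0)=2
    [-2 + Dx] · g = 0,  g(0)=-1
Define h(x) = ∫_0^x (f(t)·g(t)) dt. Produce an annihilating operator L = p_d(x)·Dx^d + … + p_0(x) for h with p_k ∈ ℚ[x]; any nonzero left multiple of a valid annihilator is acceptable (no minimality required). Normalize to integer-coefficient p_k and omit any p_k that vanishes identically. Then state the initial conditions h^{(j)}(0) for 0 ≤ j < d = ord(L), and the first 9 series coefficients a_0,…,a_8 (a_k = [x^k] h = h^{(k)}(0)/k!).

f: a_k = 2, 4, -4, 8, -20, 56, -168, 528, -1716, …
g: a_k = -1, -2, -2, -4/3, -2/3, -4/15, -4/45, -8/315, -2/315, …
L₀ := L_f ⊗_s L_g (sym. prod.), ord ≤ 1.
h=∫h₀ ⇒ L = L₀·Dx.
L = (-4 - 8·x)·Dx + (1 + 4·x)·Dx^2  (order 2).
h: a_k = 0, -2, -4, -8/3, -8/3, 16/15, -224/45, 3904/315, -11104/315, …
ICs: h(0) = 0, h′(0) = -2.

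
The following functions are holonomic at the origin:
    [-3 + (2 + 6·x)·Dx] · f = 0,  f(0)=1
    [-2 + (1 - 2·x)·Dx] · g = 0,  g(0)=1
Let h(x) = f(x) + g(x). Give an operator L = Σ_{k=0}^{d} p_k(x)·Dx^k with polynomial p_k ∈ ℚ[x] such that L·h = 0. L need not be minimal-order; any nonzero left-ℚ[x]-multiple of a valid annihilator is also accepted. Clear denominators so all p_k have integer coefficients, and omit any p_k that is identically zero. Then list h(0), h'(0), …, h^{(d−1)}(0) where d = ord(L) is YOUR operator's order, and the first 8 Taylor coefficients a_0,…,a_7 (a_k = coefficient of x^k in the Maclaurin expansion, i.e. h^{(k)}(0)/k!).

f: a_k = 1, 3/2, -9/8, 27/16, -405/128, 1701/256, -15309/1024, 72171/2048, …
g: a_k = 1, 2, 4, 8, 16, 32, 64, 128, …
Weyl lclm of L_f,L_g ⇒ L₀ (ord ≤ 2).
L = (66 + 108·x) + (-41 - 156·x - 324·x^2)·Dx + (2 + 38·x + 24·x^2 - 216·x^3)·Dx^2  (order 2).
h: a_k = 2, 7/2, 23/8, 155/16, 1643/128, 9893/256, 50227/1024, 334315/2048, …
ICs: h(0) = 2, h′(0) = 7/2.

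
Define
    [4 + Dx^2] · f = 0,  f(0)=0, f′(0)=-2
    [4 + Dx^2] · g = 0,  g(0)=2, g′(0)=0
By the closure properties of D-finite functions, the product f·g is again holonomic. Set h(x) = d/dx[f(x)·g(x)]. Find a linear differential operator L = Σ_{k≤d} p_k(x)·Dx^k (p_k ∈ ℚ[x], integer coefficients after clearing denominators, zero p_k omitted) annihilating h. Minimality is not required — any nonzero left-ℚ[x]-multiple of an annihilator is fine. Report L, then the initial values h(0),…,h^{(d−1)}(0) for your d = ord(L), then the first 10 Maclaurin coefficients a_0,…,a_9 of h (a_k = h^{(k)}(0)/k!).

L = 16 + Dx^2  (order 2).
h: a_k = -4, 0, 32, 0, -128/3, 0, 1024/45, 0, -2048/315, 0, …
ICs: h(0) = -4, h′(0) = 0.

f: a_k = 0, -2, 0, 4/3, 0, -4/15, 0, 8/315, 0, -4/2835, …
g: a_k = 2, 0, -4, 0, 4/3, 0, -8/45, 0, 4/315, 0, …
L₀ := L_f ⊗_s L_g (sym. prod.), ord ≤ 4.
Differentiate: ansatz ord ≤ ord L₀ ⇒ L.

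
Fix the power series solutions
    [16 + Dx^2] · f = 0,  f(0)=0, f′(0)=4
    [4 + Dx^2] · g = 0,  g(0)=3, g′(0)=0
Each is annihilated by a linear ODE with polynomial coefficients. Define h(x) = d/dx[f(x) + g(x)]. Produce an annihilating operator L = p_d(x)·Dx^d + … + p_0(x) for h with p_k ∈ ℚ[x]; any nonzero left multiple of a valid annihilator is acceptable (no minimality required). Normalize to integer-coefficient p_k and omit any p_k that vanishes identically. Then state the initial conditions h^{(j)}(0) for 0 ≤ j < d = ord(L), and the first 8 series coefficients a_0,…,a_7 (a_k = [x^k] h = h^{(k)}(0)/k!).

L = 64 + 20·Dx^2 + Dx^4  (order 4).
h: a_k = 4, -12, -32, 8, 128/3, -8/5, -1024/45, 16/105, …
ICs: h(0) = 4, h′(0) = -12, h′′(0) = -64, h′′′(0) = 48.

f: a_k = 0, 4, 0, -32/3, 0, 128/15, 0, -1024/315, …
g: a_k = 3, 0, -6, 0, 2, 0, -4/15, 0, …
h₀=f+g: left-lcm gives L₀, ord ≤ 4.
Derive L from L₀ (diff closure).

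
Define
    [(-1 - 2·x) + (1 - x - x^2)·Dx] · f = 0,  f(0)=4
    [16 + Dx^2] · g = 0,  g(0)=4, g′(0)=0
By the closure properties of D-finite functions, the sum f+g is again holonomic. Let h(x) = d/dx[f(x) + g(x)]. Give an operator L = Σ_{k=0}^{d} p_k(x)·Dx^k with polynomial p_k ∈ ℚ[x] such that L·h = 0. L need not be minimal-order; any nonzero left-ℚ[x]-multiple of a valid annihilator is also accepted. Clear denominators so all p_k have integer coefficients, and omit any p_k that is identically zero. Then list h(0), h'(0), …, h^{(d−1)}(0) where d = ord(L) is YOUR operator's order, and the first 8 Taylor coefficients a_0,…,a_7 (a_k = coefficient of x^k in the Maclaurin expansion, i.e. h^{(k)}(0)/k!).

L = (1472 + 2624·x + 2560·x^2 + 640·x^3 + 2240·x^4 + 2304·x^5 + 768·x^6) + (-272 - 112·x + 1008·x^2 - 160·x^3 - 800·x^4 + 576·x^5 + 896·x^6 + 256·x^7)·Dx + (92 + 164·x + 160·x^2 + 40·x^3 + 140·x^4 + 144·x^5 + 48·x^6)·Dx^2 + (-17 - 7·x + 63·x^2 - 10·x^3 - 50·x^4 + 36·x^5 + 56·x^6 + 16·x^7)·Dx^3  (order 3).
h: a_k = 4, -48, 36, 752/3, 160, 2632/15, 588, 359104/315, …
ICs: h(0) = 4, h′(0) = -48, h′′(0) = 72.

f: a_k = 4, 4, 8, 12, 20, 32, 52, 84, …
g: a_k = 4, 0, -32, 0, 128/3, 0, -1024/45, 0, …
h₀=f+g: left-lcm gives L₀, ord ≤ 3.
h₀' ⇒ L via d/dx closure of L₀.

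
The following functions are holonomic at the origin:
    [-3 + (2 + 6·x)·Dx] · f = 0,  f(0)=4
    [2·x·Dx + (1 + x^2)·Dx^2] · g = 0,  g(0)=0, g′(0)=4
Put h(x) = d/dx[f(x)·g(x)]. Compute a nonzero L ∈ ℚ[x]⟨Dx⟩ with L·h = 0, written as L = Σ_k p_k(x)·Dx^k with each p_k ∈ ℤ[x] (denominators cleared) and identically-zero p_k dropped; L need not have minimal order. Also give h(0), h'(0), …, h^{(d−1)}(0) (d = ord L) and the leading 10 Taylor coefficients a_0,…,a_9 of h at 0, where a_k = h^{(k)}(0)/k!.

L = (-57 + 360·x + 630·x^2 - 216·x^3 - 81·x^4) + (124 + 540·x + 1032·x^2 + 1368·x^3 - 756·x^4 - 324·x^5)·Dx + (36 + 200·x + 252·x^2 - 16·x^3 + 108·x^4 - 216·x^5 - 108·x^6)·Dx^2  (order 2).
h: a_k = 16, 48, -70, 76, -1657/8, 24507/40, -511199/320, 2376057/560, -167781715/14336, 1405502281/43008, …
ICs: h(0) = 16, h′(0) = 48.

f: a_k = 4, 6, -9/2, 27/4, -405/32, 1701/64, -15309/256, 72171/512, -2814669/8192, 14073345/16384, …
g: a_k = 0, 4, 0, -4/3, 0, 4/5, 0, -4/7, 0, 4/9, …
f·g: L₀ = L_f ⊗_s L_g, ord ≤ 1·2.
Differentiate: ansatz ord ≤ ord L₀ ⇒ L.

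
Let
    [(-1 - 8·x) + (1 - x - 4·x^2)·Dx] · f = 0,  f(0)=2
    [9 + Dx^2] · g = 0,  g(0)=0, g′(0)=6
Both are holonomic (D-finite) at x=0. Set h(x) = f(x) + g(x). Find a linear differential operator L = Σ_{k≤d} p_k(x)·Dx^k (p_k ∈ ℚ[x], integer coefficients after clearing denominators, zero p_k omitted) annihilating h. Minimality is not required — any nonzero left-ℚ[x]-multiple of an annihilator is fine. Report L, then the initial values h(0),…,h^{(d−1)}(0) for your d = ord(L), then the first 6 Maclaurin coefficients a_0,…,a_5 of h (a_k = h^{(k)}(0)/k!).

f: a_k = 2, 2, 10, 18, 58, 130, …
g: a_k = 0, 6, 0, -9, 0, 81/20, …
h₀=f+g: left-lcm gives L₀, ord ≤ 3.
L = (567 + 4806·x + 3321·x^2 + 9936·x^3 + 6480·x^4 + 10368·x^5) + (-171 + 117·x + 441·x^2 - 135·x^3 + 540·x^4 + 3888·x^5 + 5184·x^6)·Dx + (63 + 534·x + 369·x^2 + 1104·x^3 + 720·x^4 + 1152·x^5)·Dx^2 + (-19 + 13·x + 49·x^2 - 15·x^3 + 60·x^4 + 432·x^5 + 576·x^6)·Dx^3  (order 3).
h: a_k = 2, 8, 10, 9, 58, 2681/20, …
ICs: h(0) = 2, h′(0) = 8, h′′(0) = 20.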